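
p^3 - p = p*(p - 1)*(p + 1)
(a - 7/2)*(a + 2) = a^2 - 3*a/2 - 7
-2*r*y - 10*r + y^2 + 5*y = (-2*r + y)*(y + 5)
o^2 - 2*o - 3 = (o - 3)*(o + 1)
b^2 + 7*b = b*(b + 7)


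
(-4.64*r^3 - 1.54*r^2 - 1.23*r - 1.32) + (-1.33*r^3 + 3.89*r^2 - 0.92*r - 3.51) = -5.97*r^3 + 2.35*r^2 - 2.15*r - 4.83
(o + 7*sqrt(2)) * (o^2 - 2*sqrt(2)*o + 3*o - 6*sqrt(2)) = o^3 + 3*o^2 + 5*sqrt(2)*o^2 - 28*o + 15*sqrt(2)*o - 84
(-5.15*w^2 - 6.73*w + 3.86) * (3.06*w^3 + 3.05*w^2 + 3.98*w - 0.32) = -15.759*w^5 - 36.3013*w^4 - 29.2119*w^3 - 13.3644*w^2 + 17.5164*w - 1.2352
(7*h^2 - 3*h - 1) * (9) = 63*h^2 - 27*h - 9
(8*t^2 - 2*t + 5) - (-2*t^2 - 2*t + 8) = 10*t^2 - 3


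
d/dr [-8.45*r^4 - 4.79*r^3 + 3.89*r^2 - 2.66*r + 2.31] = -33.8*r^3 - 14.37*r^2 + 7.78*r - 2.66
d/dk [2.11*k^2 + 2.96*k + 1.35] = 4.22*k + 2.96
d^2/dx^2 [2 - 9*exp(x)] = -9*exp(x)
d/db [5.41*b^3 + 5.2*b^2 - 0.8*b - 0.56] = 16.23*b^2 + 10.4*b - 0.8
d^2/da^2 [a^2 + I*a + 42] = 2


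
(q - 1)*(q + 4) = q^2 + 3*q - 4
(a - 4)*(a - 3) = a^2 - 7*a + 12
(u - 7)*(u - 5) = u^2 - 12*u + 35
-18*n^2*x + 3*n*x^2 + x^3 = x*(-3*n + x)*(6*n + x)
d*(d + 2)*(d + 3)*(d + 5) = d^4 + 10*d^3 + 31*d^2 + 30*d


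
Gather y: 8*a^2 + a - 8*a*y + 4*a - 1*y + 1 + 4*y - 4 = 8*a^2 + 5*a + y*(3 - 8*a) - 3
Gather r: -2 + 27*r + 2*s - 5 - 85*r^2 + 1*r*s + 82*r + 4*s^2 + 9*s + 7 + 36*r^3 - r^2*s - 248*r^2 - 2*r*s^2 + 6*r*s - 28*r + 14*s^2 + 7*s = 36*r^3 + r^2*(-s - 333) + r*(-2*s^2 + 7*s + 81) + 18*s^2 + 18*s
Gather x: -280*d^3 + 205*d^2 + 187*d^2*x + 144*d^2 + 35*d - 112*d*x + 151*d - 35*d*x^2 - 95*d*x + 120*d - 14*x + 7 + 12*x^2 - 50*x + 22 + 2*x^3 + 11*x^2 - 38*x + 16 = -280*d^3 + 349*d^2 + 306*d + 2*x^3 + x^2*(23 - 35*d) + x*(187*d^2 - 207*d - 102) + 45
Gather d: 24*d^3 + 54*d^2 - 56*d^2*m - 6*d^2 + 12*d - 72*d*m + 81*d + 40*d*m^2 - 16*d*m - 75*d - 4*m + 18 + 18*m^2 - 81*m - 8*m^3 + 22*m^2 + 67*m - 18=24*d^3 + d^2*(48 - 56*m) + d*(40*m^2 - 88*m + 18) - 8*m^3 + 40*m^2 - 18*m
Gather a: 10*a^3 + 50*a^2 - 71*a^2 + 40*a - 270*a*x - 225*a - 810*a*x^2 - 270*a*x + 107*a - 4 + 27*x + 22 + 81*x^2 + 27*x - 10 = 10*a^3 - 21*a^2 + a*(-810*x^2 - 540*x - 78) + 81*x^2 + 54*x + 8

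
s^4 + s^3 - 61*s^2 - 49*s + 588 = (s - 7)*(s - 3)*(s + 4)*(s + 7)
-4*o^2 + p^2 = (-2*o + p)*(2*o + p)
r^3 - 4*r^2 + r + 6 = (r - 3)*(r - 2)*(r + 1)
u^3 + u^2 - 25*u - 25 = (u - 5)*(u + 1)*(u + 5)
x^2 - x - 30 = (x - 6)*(x + 5)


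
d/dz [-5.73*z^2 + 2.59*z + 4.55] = 2.59 - 11.46*z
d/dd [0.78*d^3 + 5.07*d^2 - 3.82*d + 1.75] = 2.34*d^2 + 10.14*d - 3.82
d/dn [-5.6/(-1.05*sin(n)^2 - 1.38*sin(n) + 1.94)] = -(11.76*sin(n) + 7.728)*cos(n)/(1.05*sin(n)^2 + 1.38*sin(n) - 1.94)^2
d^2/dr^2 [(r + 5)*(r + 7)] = 2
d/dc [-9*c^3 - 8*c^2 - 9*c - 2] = -27*c^2 - 16*c - 9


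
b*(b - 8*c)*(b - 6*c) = b^3 - 14*b^2*c + 48*b*c^2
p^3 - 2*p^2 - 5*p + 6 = (p - 3)*(p - 1)*(p + 2)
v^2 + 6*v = v*(v + 6)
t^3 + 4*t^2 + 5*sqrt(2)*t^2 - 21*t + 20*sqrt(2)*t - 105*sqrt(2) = (t - 3)*(t + 7)*(t + 5*sqrt(2))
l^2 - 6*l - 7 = (l - 7)*(l + 1)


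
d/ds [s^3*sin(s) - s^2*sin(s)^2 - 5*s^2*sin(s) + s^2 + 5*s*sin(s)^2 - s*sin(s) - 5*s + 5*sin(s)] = s^3*cos(s) + 3*s^2*sin(s) - s^2*sin(2*s) - 5*s^2*cos(s) - 10*s*sin(s) + 5*s*sin(2*s) - s*cos(s) + s*cos(2*s) + s - sin(s) + 5*cos(s) - 5*cos(2*s)/2 - 5/2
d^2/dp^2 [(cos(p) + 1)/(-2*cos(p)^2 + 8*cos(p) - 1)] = (-36*sin(p)^4*cos(p) - 32*sin(p)^4 + 104*sin(p)^2 - 64*cos(p) + 9*cos(3*p) + 2*cos(5*p) + 68)/(2*sin(p)^2 + 8*cos(p) - 3)^3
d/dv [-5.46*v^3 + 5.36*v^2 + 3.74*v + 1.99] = -16.38*v^2 + 10.72*v + 3.74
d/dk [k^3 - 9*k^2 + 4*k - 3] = 3*k^2 - 18*k + 4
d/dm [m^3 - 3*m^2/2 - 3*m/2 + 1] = 3*m^2 - 3*m - 3/2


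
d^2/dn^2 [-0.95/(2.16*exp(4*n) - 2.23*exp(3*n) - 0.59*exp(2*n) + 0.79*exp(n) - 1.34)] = (0.95*(8.64*exp(3*n) - 6.69*exp(2*n) - 1.18*exp(n) + 0.79)*(17.28*exp(3*n) - 13.38*exp(2*n) - 2.36*exp(n) + 1.58)*exp(n) + (32.832*exp(3*n) - 19.0665*exp(2*n) - 2.242*exp(n) + 0.7505)*(-2.16*exp(4*n) + 2.23*exp(3*n) + 0.59*exp(2*n) - 0.79*exp(n) + 1.34))*exp(n)/(-2.16*exp(4*n) + 2.23*exp(3*n) + 0.59*exp(2*n) - 0.79*exp(n) + 1.34)^3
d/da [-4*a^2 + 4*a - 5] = 4 - 8*a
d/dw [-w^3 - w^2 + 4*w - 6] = -3*w^2 - 2*w + 4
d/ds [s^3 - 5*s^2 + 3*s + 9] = 3*s^2 - 10*s + 3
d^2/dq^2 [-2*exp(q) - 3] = -2*exp(q)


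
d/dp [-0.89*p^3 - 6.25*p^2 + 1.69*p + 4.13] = -2.67*p^2 - 12.5*p + 1.69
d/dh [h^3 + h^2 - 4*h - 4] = 3*h^2 + 2*h - 4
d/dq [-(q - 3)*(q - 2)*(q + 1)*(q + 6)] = -4*q^3 - 6*q^2 + 46*q - 12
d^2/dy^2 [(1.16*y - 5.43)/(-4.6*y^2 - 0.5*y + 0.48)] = (-(1.16*y - 5.43)*(9.2*y + 0.5)*(18.4*y + 1.0) + (32.016*y - 48.796)*(4.6*y^2 + 0.5*y - 0.48))/(4.6*y^2 + 0.5*y - 0.48)^3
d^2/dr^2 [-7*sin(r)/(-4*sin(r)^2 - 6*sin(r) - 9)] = 7*(-16*sin(r)^5 + 24*sin(r)^4 + 248*sin(r)^3 + 54*sin(r)^2 - 297*sin(r) - 108)/(4*sin(r)^2 + 6*sin(r) + 9)^3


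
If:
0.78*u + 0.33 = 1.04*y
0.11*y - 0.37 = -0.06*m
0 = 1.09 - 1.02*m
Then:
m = 1.07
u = 3.28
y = 2.78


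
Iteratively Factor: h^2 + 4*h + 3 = (h + 1)*(h + 3)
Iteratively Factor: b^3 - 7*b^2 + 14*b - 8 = (b - 4)*(b^2 - 3*b + 2) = (b - 4)*(b - 2)*(b - 1)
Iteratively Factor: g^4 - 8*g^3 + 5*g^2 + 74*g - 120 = (g - 4)*(g^3 - 4*g^2 - 11*g + 30) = (g - 4)*(g - 2)*(g^2 - 2*g - 15) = (g - 4)*(g - 2)*(g + 3)*(g - 5)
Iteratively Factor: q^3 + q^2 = (q + 1)*(q^2) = q*(q + 1)*(q)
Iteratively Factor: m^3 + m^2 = (m + 1)*(m^2) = m*(m + 1)*(m)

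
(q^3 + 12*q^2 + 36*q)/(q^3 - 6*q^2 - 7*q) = (q^2 + 12*q + 36)/(q^2 - 6*q - 7)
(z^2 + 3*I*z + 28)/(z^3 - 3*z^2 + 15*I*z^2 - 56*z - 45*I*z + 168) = (z - 4*I)/(z^2 + z*(-3 + 8*I) - 24*I)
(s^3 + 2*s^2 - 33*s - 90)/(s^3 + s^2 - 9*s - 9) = (s^2 - s - 30)/(s^2 - 2*s - 3)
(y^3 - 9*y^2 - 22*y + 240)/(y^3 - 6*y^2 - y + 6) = (y^2 - 3*y - 40)/(y^2 - 1)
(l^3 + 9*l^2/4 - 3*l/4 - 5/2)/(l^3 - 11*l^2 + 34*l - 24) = (4*l^2 + 13*l + 10)/(4*(l^2 - 10*l + 24))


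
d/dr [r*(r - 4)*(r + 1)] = 3*r^2 - 6*r - 4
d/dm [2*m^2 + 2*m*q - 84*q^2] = 4*m + 2*q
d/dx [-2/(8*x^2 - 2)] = 8*x/(4*x^2 - 1)^2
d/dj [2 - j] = -1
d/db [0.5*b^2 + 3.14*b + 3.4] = 1.0*b + 3.14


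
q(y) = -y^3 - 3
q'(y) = -3*y^2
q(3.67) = -52.43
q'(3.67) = -40.41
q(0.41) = -3.07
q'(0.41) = -0.50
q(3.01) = -30.27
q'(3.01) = -27.18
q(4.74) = -109.50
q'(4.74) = -67.40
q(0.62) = -3.24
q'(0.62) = -1.15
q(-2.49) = 12.44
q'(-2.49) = -18.60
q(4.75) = -110.17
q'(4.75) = -67.69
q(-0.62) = -2.76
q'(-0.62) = -1.15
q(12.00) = -1731.00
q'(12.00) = -432.00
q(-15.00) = 3372.00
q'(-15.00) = -675.00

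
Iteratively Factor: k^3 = (k)*(k^2) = k^2*(k)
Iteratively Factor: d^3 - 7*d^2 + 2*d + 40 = (d - 4)*(d^2 - 3*d - 10) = (d - 4)*(d + 2)*(d - 5)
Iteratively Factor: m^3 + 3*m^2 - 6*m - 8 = (m - 2)*(m^2 + 5*m + 4) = (m - 2)*(m + 4)*(m + 1)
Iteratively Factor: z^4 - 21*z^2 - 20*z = (z + 4)*(z^3 - 4*z^2 - 5*z) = (z + 1)*(z + 4)*(z^2 - 5*z) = (z - 5)*(z + 1)*(z + 4)*(z)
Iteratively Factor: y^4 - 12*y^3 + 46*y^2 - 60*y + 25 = (y - 1)*(y^3 - 11*y^2 + 35*y - 25) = (y - 1)^2*(y^2 - 10*y + 25) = (y - 5)*(y - 1)^2*(y - 5)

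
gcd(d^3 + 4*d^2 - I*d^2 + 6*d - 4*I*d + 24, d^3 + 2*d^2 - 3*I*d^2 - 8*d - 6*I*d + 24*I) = d^2 + d*(4 - 3*I) - 12*I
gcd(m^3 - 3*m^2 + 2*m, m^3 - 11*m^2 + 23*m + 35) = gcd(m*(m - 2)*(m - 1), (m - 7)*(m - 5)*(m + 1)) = 1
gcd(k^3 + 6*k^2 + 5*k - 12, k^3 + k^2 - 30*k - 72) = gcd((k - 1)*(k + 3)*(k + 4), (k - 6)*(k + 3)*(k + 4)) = k^2 + 7*k + 12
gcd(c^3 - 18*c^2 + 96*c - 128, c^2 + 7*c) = 1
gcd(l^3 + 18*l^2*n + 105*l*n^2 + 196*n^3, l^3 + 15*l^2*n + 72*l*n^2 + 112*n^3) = l^2 + 11*l*n + 28*n^2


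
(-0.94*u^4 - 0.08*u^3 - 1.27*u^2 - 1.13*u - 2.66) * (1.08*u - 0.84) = -1.0152*u^5 + 0.7032*u^4 - 1.3044*u^3 - 0.1536*u^2 - 1.9236*u + 2.2344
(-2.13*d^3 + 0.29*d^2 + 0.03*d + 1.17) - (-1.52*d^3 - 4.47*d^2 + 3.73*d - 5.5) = -0.61*d^3 + 4.76*d^2 - 3.7*d + 6.67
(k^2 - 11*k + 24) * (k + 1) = k^3 - 10*k^2 + 13*k + 24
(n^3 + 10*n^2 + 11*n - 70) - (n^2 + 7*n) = n^3 + 9*n^2 + 4*n - 70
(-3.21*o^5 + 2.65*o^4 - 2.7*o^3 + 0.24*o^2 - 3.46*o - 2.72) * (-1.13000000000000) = 3.6273*o^5 - 2.9945*o^4 + 3.051*o^3 - 0.2712*o^2 + 3.9098*o + 3.0736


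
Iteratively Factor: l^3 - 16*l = (l)*(l^2 - 16) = l*(l + 4)*(l - 4)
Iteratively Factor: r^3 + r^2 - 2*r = (r - 1)*(r^2 + 2*r) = (r - 1)*(r + 2)*(r)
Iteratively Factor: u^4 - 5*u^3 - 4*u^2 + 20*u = (u + 2)*(u^3 - 7*u^2 + 10*u) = (u - 2)*(u + 2)*(u^2 - 5*u) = (u - 5)*(u - 2)*(u + 2)*(u)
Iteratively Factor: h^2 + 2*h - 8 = (h - 2)*(h + 4)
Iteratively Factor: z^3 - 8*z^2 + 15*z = (z)*(z^2 - 8*z + 15) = z*(z - 3)*(z - 5)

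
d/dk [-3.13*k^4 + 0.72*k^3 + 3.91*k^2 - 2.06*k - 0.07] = -12.52*k^3 + 2.16*k^2 + 7.82*k - 2.06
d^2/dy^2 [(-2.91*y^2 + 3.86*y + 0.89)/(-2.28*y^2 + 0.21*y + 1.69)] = (-1.4210854715202e-14*y^4 - 37.345032*y^3 + 39.517416*y^2 - 86.68332*y + 12.425136)/(11.852352*y^6 - 3.274992*y^5 - 26.054244*y^4 + 4.845771*y^3 + 19.312137*y^2 - 1.799343*y - 4.826809)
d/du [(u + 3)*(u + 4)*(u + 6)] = 3*u^2 + 26*u + 54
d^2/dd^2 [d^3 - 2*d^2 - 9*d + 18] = 6*d - 4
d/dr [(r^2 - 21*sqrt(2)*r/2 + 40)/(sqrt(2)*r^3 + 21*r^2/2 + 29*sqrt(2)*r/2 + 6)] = (-4*sqrt(2)*r^4 + 168*r^3 + 19*sqrt(2)*r^2 - 3312*r - 2572*sqrt(2))/(8*r^6 + 84*sqrt(2)*r^5 + 673*r^4 + 1266*sqrt(2)*r^3 + 2186*r^2 + 696*sqrt(2)*r + 144)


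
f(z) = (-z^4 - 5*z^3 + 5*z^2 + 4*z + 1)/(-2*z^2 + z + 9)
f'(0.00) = 0.43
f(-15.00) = 71.68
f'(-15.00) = -12.30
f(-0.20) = 0.05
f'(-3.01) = -3.48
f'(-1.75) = -202.74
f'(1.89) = -24.80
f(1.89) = -5.36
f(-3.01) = -7.30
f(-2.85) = -7.92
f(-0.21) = 0.05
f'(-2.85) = -4.41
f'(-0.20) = 0.15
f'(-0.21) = 0.14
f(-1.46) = 5.14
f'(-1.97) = -532.59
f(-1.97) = -48.77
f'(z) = (4*z - 1)*(-z^4 - 5*z^3 + 5*z^2 + 4*z + 1)/(-2*z^2 + z + 9)^2 + (-4*z^3 - 15*z^2 + 10*z + 4)/(-2*z^2 + z + 9) = (4*z^5 + 7*z^4 - 46*z^3 - 122*z^2 + 94*z + 35)/(4*z^4 - 4*z^3 - 35*z^2 + 18*z + 81)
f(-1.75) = 23.76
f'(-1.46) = -19.92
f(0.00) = 0.11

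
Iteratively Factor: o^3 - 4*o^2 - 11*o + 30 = (o + 3)*(o^2 - 7*o + 10) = (o - 2)*(o + 3)*(o - 5)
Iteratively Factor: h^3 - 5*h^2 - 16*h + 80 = (h - 4)*(h^2 - h - 20) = (h - 4)*(h + 4)*(h - 5)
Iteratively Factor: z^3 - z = (z + 1)*(z^2 - z) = (z - 1)*(z + 1)*(z)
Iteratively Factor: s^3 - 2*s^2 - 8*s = (s - 4)*(s^2 + 2*s) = s*(s - 4)*(s + 2)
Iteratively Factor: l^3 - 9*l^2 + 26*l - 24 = (l - 2)*(l^2 - 7*l + 12) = (l - 4)*(l - 2)*(l - 3)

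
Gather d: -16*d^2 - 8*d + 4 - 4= -16*d^2 - 8*d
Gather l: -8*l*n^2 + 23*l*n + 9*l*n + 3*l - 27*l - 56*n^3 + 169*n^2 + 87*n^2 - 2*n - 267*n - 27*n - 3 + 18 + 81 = l*(-8*n^2 + 32*n - 24) - 56*n^3 + 256*n^2 - 296*n + 96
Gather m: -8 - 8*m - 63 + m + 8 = -7*m - 63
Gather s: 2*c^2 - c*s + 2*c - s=2*c^2 + 2*c + s*(-c - 1)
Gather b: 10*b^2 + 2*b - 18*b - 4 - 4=10*b^2 - 16*b - 8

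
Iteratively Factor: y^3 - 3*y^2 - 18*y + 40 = (y + 4)*(y^2 - 7*y + 10) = (y - 2)*(y + 4)*(y - 5)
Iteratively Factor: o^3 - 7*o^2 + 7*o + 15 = (o - 5)*(o^2 - 2*o - 3) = (o - 5)*(o + 1)*(o - 3)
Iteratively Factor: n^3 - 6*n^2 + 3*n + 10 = (n - 2)*(n^2 - 4*n - 5) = (n - 2)*(n + 1)*(n - 5)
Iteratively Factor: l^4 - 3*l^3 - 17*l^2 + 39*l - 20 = (l - 1)*(l^3 - 2*l^2 - 19*l + 20) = (l - 1)^2*(l^2 - l - 20) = (l - 5)*(l - 1)^2*(l + 4)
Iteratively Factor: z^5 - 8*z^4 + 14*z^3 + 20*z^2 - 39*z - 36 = (z - 3)*(z^4 - 5*z^3 - z^2 + 17*z + 12) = (z - 4)*(z - 3)*(z^3 - z^2 - 5*z - 3) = (z - 4)*(z - 3)*(z + 1)*(z^2 - 2*z - 3) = (z - 4)*(z - 3)^2*(z + 1)*(z + 1)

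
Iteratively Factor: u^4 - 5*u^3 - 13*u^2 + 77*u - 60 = (u - 3)*(u^3 - 2*u^2 - 19*u + 20) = (u - 3)*(u + 4)*(u^2 - 6*u + 5) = (u - 3)*(u - 1)*(u + 4)*(u - 5)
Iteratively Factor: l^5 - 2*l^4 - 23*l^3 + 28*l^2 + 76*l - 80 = (l - 2)*(l^4 - 23*l^2 - 18*l + 40) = (l - 5)*(l - 2)*(l^3 + 5*l^2 + 2*l - 8) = (l - 5)*(l - 2)*(l - 1)*(l^2 + 6*l + 8) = (l - 5)*(l - 2)*(l - 1)*(l + 2)*(l + 4)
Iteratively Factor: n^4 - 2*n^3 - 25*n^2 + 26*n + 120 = (n + 4)*(n^3 - 6*n^2 - n + 30) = (n + 2)*(n + 4)*(n^2 - 8*n + 15) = (n - 3)*(n + 2)*(n + 4)*(n - 5)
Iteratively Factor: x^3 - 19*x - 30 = (x + 2)*(x^2 - 2*x - 15) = (x - 5)*(x + 2)*(x + 3)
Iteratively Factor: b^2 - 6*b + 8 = (b - 4)*(b - 2)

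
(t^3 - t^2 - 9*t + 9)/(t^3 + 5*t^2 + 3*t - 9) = (t - 3)/(t + 3)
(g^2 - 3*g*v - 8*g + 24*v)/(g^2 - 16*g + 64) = (g - 3*v)/(g - 8)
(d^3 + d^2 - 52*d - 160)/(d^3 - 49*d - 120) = (d + 4)/(d + 3)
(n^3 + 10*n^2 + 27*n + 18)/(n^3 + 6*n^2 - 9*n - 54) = (n + 1)/(n - 3)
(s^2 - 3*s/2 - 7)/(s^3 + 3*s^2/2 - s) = (2*s - 7)/(s*(2*s - 1))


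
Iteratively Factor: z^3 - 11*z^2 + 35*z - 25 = (z - 5)*(z^2 - 6*z + 5) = (z - 5)^2*(z - 1)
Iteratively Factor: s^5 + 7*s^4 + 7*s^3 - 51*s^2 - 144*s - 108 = (s + 3)*(s^4 + 4*s^3 - 5*s^2 - 36*s - 36) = (s - 3)*(s + 3)*(s^3 + 7*s^2 + 16*s + 12) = (s - 3)*(s + 2)*(s + 3)*(s^2 + 5*s + 6) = (s - 3)*(s + 2)^2*(s + 3)*(s + 3)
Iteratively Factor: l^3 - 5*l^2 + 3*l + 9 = (l - 3)*(l^2 - 2*l - 3) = (l - 3)*(l + 1)*(l - 3)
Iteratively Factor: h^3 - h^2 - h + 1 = (h - 1)*(h^2 - 1) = (h - 1)^2*(h + 1)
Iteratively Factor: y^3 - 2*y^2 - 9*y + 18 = (y - 3)*(y^2 + y - 6) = (y - 3)*(y + 3)*(y - 2)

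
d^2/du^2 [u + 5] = 0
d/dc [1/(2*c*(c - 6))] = (3 - c)/(c^2*(c^2 - 12*c + 36))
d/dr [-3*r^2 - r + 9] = -6*r - 1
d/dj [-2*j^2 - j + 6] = -4*j - 1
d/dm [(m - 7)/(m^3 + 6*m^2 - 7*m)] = (m*(m^2 + 6*m - 7) - (m - 7)*(3*m^2 + 12*m - 7))/(m^2*(m^2 + 6*m - 7)^2)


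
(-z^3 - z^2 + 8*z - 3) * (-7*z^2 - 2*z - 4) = 7*z^5 + 9*z^4 - 50*z^3 + 9*z^2 - 26*z + 12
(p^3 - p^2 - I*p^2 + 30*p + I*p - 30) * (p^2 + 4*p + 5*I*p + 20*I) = p^5 + 3*p^4 + 4*I*p^4 + 31*p^3 + 12*I*p^3 + 105*p^2 + 134*I*p^2 - 140*p + 450*I*p - 600*I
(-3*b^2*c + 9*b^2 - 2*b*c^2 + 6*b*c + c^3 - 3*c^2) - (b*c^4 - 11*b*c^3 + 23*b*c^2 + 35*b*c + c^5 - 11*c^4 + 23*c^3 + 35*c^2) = -3*b^2*c + 9*b^2 - b*c^4 + 11*b*c^3 - 25*b*c^2 - 29*b*c - c^5 + 11*c^4 - 22*c^3 - 38*c^2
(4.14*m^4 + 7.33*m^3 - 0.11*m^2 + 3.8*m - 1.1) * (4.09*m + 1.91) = 16.9326*m^5 + 37.8871*m^4 + 13.5504*m^3 + 15.3319*m^2 + 2.759*m - 2.101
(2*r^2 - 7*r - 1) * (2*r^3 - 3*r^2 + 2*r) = 4*r^5 - 20*r^4 + 23*r^3 - 11*r^2 - 2*r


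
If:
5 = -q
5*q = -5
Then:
No Solution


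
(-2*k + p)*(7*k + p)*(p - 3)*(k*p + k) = -14*k^3*p^2 + 28*k^3*p + 42*k^3 + 5*k^2*p^3 - 10*k^2*p^2 - 15*k^2*p + k*p^4 - 2*k*p^3 - 3*k*p^2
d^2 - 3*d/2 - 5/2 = (d - 5/2)*(d + 1)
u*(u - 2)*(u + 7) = u^3 + 5*u^2 - 14*u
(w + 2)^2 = w^2 + 4*w + 4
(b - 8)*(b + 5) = b^2 - 3*b - 40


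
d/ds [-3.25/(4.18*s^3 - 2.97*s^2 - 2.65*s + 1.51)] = (40.755*s^2 - 19.305*s - 8.6125)/(4.18*s^3 - 2.97*s^2 - 2.65*s + 1.51)^2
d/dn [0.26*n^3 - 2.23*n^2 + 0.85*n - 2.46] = 0.78*n^2 - 4.46*n + 0.85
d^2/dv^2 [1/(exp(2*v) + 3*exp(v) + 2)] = (2*(2*exp(v) + 3)^2*exp(v) - (4*exp(v) + 3)*(exp(2*v) + 3*exp(v) + 2))*exp(v)/(exp(2*v) + 3*exp(v) + 2)^3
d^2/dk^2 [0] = 0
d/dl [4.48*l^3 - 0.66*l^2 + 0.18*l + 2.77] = 13.44*l^2 - 1.32*l + 0.18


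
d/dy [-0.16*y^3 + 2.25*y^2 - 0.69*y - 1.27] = -0.48*y^2 + 4.5*y - 0.69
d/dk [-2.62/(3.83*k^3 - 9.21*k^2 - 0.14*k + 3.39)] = (30.1038*k^2 - 48.2604*k - 0.3668)/(3.83*k^3 - 9.21*k^2 - 0.14*k + 3.39)^2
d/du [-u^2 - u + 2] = -2*u - 1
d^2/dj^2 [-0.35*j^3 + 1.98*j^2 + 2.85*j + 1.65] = 3.96 - 2.1*j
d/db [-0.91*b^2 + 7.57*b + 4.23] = 7.57 - 1.82*b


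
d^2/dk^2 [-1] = 0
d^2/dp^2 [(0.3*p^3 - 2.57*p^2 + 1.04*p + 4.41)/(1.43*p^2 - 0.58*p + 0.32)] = (-7.105427357601e-15*p^4 - 0.0824439999999953*p^3 + 60.830166*p^2 - 24.617028*p - 1.209272)/(2.924207*p^6 - 3.558126*p^5 + 3.40626*p^4 - 1.78756*p^3 + 0.76224*p^2 - 0.178176*p + 0.032768)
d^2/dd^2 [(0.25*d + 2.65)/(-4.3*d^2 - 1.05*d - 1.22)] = (-(0.25*d + 2.65)*(8.6*d + 1.05)*(17.2*d + 2.1) + (6.45*d + 23.315)*(4.3*d^2 + 1.05*d + 1.22))/(4.3*d^2 + 1.05*d + 1.22)^3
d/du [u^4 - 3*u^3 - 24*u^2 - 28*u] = 4*u^3 - 9*u^2 - 48*u - 28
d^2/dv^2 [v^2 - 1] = 2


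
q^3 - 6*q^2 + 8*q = q*(q - 4)*(q - 2)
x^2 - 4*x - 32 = (x - 8)*(x + 4)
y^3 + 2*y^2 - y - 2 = (y - 1)*(y + 1)*(y + 2)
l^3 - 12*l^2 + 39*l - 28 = (l - 7)*(l - 4)*(l - 1)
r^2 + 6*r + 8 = (r + 2)*(r + 4)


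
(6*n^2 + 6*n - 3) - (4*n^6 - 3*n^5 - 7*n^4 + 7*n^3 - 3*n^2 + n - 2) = -4*n^6 + 3*n^5 + 7*n^4 - 7*n^3 + 9*n^2 + 5*n - 1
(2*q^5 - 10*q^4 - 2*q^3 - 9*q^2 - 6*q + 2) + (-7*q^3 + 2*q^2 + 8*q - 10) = 2*q^5 - 10*q^4 - 9*q^3 - 7*q^2 + 2*q - 8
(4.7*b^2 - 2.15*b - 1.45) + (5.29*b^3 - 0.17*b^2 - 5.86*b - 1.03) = 5.29*b^3 + 4.53*b^2 - 8.01*b - 2.48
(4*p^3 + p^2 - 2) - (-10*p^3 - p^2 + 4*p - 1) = 14*p^3 + 2*p^2 - 4*p - 1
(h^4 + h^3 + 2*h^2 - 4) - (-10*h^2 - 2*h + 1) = h^4 + h^3 + 12*h^2 + 2*h - 5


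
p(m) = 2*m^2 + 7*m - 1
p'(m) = 4*m + 7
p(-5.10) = 15.32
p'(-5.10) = -13.40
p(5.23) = 90.32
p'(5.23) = 27.92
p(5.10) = 86.72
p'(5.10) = 27.40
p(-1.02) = -6.06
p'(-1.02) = 2.92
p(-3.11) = -3.43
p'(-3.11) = -5.44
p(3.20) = 41.88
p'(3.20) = 19.80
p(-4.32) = 6.08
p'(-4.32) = -10.28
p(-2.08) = -6.91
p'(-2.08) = -1.32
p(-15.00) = 344.00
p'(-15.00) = -53.00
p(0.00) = -1.00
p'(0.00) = 7.00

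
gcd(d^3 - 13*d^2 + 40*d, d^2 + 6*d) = d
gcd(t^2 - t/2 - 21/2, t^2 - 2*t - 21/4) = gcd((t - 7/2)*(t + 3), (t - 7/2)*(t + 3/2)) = t - 7/2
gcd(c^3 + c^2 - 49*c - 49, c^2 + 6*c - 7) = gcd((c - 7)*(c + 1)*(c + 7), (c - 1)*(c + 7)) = c + 7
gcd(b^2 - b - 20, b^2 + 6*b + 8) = b + 4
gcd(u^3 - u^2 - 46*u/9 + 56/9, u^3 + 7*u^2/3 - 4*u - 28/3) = u^2 + u/3 - 14/3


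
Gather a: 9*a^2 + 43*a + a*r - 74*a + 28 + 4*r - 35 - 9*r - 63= 9*a^2 + a*(r - 31) - 5*r - 70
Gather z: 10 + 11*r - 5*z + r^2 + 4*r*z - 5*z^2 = r^2 + 11*r - 5*z^2 + z*(4*r - 5) + 10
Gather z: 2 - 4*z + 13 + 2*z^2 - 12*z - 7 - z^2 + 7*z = z^2 - 9*z + 8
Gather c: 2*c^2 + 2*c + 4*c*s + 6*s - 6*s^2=2*c^2 + c*(4*s + 2) - 6*s^2 + 6*s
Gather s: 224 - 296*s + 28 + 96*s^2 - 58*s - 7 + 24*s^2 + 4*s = 120*s^2 - 350*s + 245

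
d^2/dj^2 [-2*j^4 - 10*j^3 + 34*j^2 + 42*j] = -24*j^2 - 60*j + 68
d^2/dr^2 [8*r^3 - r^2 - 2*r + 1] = 48*r - 2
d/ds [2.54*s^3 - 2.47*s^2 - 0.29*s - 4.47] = 7.62*s^2 - 4.94*s - 0.29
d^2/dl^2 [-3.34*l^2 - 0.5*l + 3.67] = -6.68000000000000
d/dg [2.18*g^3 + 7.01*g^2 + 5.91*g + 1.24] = 6.54*g^2 + 14.02*g + 5.91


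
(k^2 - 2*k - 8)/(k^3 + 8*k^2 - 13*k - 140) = (k + 2)/(k^2 + 12*k + 35)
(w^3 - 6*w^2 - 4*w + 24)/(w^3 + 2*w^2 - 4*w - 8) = (w - 6)/(w + 2)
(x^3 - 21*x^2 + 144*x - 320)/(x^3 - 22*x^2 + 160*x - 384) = (x - 5)/(x - 6)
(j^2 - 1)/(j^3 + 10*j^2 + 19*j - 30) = (j + 1)/(j^2 + 11*j + 30)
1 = 1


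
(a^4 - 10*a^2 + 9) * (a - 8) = a^5 - 8*a^4 - 10*a^3 + 80*a^2 + 9*a - 72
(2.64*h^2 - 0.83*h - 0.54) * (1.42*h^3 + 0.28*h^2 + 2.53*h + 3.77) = 3.7488*h^5 - 0.4394*h^4 + 5.68*h^3 + 7.7017*h^2 - 4.4953*h - 2.0358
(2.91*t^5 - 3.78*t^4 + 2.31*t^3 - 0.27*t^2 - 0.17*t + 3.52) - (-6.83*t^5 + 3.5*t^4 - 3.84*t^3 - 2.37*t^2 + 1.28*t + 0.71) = 9.74*t^5 - 7.28*t^4 + 6.15*t^3 + 2.1*t^2 - 1.45*t + 2.81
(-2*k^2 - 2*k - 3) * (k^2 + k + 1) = -2*k^4 - 4*k^3 - 7*k^2 - 5*k - 3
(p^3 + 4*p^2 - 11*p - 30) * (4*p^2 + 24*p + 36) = 4*p^5 + 40*p^4 + 88*p^3 - 240*p^2 - 1116*p - 1080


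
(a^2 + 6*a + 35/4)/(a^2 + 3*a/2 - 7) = (a + 5/2)/(a - 2)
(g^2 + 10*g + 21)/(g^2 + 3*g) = (g + 7)/g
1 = 1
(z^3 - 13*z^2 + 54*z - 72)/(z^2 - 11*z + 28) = (z^2 - 9*z + 18)/(z - 7)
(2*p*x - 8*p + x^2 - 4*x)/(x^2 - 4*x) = (2*p + x)/x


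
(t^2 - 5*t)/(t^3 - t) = (t - 5)/(t^2 - 1)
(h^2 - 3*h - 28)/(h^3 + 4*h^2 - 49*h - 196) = 1/(h + 7)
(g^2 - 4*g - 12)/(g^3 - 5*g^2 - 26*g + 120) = (g + 2)/(g^2 + g - 20)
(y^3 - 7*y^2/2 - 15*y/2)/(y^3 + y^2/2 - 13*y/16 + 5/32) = 16*y*(2*y^2 - 7*y - 15)/(32*y^3 + 16*y^2 - 26*y + 5)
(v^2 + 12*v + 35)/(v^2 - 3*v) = (v^2 + 12*v + 35)/(v*(v - 3))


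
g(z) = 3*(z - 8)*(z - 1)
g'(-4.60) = -54.60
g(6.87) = -19.90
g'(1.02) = -20.88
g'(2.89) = -9.66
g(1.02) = -0.42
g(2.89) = -28.97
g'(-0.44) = -29.64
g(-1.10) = 57.33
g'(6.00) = 9.00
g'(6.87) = 14.22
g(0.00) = 24.00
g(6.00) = -30.00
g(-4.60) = 211.68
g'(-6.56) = -66.36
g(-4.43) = 202.48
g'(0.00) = -27.00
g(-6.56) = 330.22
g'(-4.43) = -53.58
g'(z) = 6*z - 27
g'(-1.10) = -33.60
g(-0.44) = 36.46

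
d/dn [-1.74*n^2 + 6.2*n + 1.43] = 6.2 - 3.48*n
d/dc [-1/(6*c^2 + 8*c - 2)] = (3*c + 2)/(3*c^2 + 4*c - 1)^2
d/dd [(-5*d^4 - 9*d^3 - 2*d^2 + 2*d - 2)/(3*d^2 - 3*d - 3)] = (-10*d^5 + 6*d^4 + 38*d^3 + 27*d^2 + 8*d - 4)/(3*(d^4 - 2*d^3 - d^2 + 2*d + 1))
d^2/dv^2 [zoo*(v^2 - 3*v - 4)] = zoo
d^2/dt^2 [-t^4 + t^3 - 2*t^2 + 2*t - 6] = -12*t^2 + 6*t - 4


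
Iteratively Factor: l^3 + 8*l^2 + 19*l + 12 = (l + 3)*(l^2 + 5*l + 4) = (l + 3)*(l + 4)*(l + 1)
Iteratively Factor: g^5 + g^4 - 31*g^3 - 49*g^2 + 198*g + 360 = (g - 3)*(g^4 + 4*g^3 - 19*g^2 - 106*g - 120) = (g - 3)*(g + 4)*(g^3 - 19*g - 30) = (g - 3)*(g + 3)*(g + 4)*(g^2 - 3*g - 10) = (g - 3)*(g + 2)*(g + 3)*(g + 4)*(g - 5)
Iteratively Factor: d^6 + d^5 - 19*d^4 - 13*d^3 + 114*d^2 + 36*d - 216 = (d - 2)*(d^5 + 3*d^4 - 13*d^3 - 39*d^2 + 36*d + 108) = (d - 3)*(d - 2)*(d^4 + 6*d^3 + 5*d^2 - 24*d - 36) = (d - 3)*(d - 2)*(d + 3)*(d^3 + 3*d^2 - 4*d - 12) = (d - 3)*(d - 2)*(d + 2)*(d + 3)*(d^2 + d - 6) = (d - 3)*(d - 2)^2*(d + 2)*(d + 3)*(d + 3)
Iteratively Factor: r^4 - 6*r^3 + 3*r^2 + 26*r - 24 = (r - 3)*(r^3 - 3*r^2 - 6*r + 8) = (r - 3)*(r + 2)*(r^2 - 5*r + 4) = (r - 4)*(r - 3)*(r + 2)*(r - 1)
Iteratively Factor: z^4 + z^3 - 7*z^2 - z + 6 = (z - 1)*(z^3 + 2*z^2 - 5*z - 6) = (z - 1)*(z + 1)*(z^2 + z - 6) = (z - 2)*(z - 1)*(z + 1)*(z + 3)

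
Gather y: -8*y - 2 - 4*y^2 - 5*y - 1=-4*y^2 - 13*y - 3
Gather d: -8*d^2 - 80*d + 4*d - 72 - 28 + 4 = -8*d^2 - 76*d - 96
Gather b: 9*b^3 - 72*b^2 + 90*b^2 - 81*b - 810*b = 9*b^3 + 18*b^2 - 891*b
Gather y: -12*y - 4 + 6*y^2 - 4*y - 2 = 6*y^2 - 16*y - 6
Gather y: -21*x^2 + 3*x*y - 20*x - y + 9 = -21*x^2 - 20*x + y*(3*x - 1) + 9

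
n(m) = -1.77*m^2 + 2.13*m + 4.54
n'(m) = 2.13 - 3.54*m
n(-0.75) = 1.95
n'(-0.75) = 4.78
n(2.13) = 1.05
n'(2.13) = -5.41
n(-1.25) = -0.89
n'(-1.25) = 6.56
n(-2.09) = -7.64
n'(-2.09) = 9.53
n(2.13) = 1.05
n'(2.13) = -5.41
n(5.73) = -41.37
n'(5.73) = -18.15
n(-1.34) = -1.49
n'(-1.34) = 6.87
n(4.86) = -26.91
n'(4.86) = -15.07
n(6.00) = -46.40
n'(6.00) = -19.11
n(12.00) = -224.78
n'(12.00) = -40.35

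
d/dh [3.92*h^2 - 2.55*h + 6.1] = 7.84*h - 2.55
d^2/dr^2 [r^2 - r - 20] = 2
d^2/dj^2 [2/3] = 0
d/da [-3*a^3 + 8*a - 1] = 8 - 9*a^2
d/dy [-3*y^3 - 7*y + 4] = -9*y^2 - 7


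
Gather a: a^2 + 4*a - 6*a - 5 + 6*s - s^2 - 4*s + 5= a^2 - 2*a - s^2 + 2*s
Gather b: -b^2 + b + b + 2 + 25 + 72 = -b^2 + 2*b + 99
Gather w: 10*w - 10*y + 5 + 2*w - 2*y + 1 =12*w - 12*y + 6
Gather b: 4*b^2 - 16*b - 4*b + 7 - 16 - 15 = 4*b^2 - 20*b - 24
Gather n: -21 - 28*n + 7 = -28*n - 14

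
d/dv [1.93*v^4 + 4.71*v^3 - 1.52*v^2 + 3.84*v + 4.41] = 7.72*v^3 + 14.13*v^2 - 3.04*v + 3.84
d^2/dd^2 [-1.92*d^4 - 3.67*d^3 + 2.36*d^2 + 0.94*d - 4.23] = -23.04*d^2 - 22.02*d + 4.72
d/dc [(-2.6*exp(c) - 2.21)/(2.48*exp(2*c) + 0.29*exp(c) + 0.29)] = (6.448*exp(2*c) + 10.9616*exp(c) - 0.1131)*exp(c)/(6.1504*exp(4*c) + 1.4384*exp(3*c) + 1.5225*exp(2*c) + 0.1682*exp(c) + 0.0841)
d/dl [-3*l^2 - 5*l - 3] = -6*l - 5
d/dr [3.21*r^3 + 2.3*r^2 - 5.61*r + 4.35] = 9.63*r^2 + 4.6*r - 5.61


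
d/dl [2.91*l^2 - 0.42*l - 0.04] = 5.82*l - 0.42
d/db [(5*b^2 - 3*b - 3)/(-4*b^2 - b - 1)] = 17*b*(-b - 2)/(16*b^4 + 8*b^3 + 9*b^2 + 2*b + 1)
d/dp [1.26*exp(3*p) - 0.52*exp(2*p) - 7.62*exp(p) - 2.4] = (3.78*exp(2*p) - 1.04*exp(p) - 7.62)*exp(p)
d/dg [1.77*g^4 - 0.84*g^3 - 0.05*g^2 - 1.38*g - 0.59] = 7.08*g^3 - 2.52*g^2 - 0.1*g - 1.38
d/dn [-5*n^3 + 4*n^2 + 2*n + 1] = -15*n^2 + 8*n + 2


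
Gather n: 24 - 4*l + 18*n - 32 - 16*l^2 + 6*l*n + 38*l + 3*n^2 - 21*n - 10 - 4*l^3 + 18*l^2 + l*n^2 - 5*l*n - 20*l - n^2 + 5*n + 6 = -4*l^3 + 2*l^2 + 14*l + n^2*(l + 2) + n*(l + 2) - 12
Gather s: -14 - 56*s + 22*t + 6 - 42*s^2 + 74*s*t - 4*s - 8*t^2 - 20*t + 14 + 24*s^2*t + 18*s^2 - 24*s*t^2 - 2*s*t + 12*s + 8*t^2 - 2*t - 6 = s^2*(24*t - 24) + s*(-24*t^2 + 72*t - 48)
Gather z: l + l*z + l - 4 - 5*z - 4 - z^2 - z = 2*l - z^2 + z*(l - 6) - 8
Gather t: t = t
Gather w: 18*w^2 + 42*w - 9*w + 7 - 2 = 18*w^2 + 33*w + 5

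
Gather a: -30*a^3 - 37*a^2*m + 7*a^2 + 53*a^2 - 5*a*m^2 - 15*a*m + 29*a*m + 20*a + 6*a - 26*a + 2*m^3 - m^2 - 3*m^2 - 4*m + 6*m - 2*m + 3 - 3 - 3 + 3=-30*a^3 + a^2*(60 - 37*m) + a*(-5*m^2 + 14*m) + 2*m^3 - 4*m^2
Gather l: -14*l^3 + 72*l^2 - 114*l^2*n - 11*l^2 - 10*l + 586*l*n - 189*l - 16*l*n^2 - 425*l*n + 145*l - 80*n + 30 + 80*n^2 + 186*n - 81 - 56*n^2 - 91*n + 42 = -14*l^3 + l^2*(61 - 114*n) + l*(-16*n^2 + 161*n - 54) + 24*n^2 + 15*n - 9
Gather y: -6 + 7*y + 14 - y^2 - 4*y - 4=-y^2 + 3*y + 4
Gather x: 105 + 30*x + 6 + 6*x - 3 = 36*x + 108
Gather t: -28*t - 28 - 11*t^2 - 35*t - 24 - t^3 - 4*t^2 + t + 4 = -t^3 - 15*t^2 - 62*t - 48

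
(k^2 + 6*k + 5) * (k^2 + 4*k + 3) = k^4 + 10*k^3 + 32*k^2 + 38*k + 15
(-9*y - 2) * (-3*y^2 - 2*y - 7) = 27*y^3 + 24*y^2 + 67*y + 14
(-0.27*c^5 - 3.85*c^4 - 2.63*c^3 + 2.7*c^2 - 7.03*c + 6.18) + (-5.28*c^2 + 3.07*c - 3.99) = -0.27*c^5 - 3.85*c^4 - 2.63*c^3 - 2.58*c^2 - 3.96*c + 2.19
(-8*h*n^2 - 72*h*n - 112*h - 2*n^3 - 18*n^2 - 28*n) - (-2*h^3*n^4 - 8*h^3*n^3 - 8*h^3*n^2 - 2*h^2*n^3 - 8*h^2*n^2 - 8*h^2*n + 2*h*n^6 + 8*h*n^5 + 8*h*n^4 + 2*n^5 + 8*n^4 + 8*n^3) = 2*h^3*n^4 + 8*h^3*n^3 + 8*h^3*n^2 + 2*h^2*n^3 + 8*h^2*n^2 + 8*h^2*n - 2*h*n^6 - 8*h*n^5 - 8*h*n^4 - 8*h*n^2 - 72*h*n - 112*h - 2*n^5 - 8*n^4 - 10*n^3 - 18*n^2 - 28*n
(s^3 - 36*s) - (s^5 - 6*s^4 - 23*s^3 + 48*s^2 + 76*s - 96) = -s^5 + 6*s^4 + 24*s^3 - 48*s^2 - 112*s + 96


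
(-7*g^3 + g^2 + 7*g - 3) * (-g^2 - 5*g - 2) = 7*g^5 + 34*g^4 + 2*g^3 - 34*g^2 + g + 6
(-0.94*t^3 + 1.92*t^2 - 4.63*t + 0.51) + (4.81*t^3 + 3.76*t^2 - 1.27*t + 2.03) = 3.87*t^3 + 5.68*t^2 - 5.9*t + 2.54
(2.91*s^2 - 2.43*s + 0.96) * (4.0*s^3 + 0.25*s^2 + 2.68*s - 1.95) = 11.64*s^5 - 8.9925*s^4 + 11.0313*s^3 - 11.9469*s^2 + 7.3113*s - 1.872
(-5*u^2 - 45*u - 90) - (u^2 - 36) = -6*u^2 - 45*u - 54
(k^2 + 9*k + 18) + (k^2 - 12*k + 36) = 2*k^2 - 3*k + 54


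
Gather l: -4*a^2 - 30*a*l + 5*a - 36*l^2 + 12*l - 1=-4*a^2 + 5*a - 36*l^2 + l*(12 - 30*a) - 1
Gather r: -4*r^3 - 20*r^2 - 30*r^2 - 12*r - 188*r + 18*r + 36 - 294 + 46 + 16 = -4*r^3 - 50*r^2 - 182*r - 196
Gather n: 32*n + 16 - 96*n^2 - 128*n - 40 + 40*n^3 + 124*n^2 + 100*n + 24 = 40*n^3 + 28*n^2 + 4*n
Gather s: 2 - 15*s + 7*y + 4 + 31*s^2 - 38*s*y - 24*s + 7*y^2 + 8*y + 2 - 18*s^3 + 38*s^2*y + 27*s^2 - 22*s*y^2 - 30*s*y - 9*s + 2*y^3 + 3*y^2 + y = -18*s^3 + s^2*(38*y + 58) + s*(-22*y^2 - 68*y - 48) + 2*y^3 + 10*y^2 + 16*y + 8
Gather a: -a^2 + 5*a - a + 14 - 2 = -a^2 + 4*a + 12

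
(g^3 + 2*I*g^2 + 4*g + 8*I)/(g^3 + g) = (g^3 + 2*I*g^2 + 4*g + 8*I)/(g^3 + g)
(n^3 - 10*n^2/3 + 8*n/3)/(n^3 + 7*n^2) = (3*n^2 - 10*n + 8)/(3*n*(n + 7))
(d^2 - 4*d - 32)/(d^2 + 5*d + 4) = (d - 8)/(d + 1)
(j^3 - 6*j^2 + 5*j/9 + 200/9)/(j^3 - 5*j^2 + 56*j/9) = (3*j^2 - 10*j - 25)/(j*(3*j - 7))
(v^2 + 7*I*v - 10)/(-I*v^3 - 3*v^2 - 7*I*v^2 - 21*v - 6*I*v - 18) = (I*v^2 - 7*v - 10*I)/(v^3 + v^2*(7 - 3*I) + v*(6 - 21*I) - 18*I)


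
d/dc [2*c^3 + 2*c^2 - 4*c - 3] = 6*c^2 + 4*c - 4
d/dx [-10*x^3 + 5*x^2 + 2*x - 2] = -30*x^2 + 10*x + 2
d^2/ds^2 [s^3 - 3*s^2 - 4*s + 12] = 6*s - 6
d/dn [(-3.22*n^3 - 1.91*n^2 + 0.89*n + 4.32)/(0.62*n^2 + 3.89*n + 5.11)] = (-1.9964*n^4 - 25.0516*n^3 - 57.3443*n^2 - 24.877*n - 12.2569)/(0.3844*n^4 + 4.8236*n^3 + 21.4685*n^2 + 39.7558*n + 26.1121)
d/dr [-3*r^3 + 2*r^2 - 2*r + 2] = -9*r^2 + 4*r - 2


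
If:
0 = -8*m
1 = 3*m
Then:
No Solution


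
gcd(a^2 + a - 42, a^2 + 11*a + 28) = a + 7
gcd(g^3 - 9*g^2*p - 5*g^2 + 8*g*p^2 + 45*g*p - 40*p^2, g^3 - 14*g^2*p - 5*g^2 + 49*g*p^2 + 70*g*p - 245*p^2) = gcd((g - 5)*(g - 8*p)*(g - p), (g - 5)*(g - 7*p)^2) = g - 5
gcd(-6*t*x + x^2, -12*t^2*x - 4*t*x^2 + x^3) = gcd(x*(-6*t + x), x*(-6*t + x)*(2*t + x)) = -6*t*x + x^2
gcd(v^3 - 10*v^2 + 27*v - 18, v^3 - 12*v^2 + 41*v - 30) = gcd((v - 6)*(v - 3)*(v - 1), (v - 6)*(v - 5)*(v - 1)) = v^2 - 7*v + 6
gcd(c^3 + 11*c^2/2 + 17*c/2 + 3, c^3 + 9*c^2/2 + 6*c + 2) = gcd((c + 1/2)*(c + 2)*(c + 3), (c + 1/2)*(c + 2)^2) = c^2 + 5*c/2 + 1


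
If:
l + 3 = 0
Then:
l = -3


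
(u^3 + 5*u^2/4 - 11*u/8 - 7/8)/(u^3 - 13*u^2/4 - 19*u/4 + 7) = (u + 1/2)/(u - 4)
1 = 1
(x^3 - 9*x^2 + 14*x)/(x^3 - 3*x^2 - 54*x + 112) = x*(x - 7)/(x^2 - x - 56)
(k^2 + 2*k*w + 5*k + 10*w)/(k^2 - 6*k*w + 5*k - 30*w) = (-k - 2*w)/(-k + 6*w)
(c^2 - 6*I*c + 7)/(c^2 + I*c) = (c - 7*I)/c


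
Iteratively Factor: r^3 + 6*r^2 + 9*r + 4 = (r + 1)*(r^2 + 5*r + 4) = (r + 1)^2*(r + 4)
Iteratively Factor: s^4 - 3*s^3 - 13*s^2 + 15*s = (s - 5)*(s^3 + 2*s^2 - 3*s) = (s - 5)*(s + 3)*(s^2 - s) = (s - 5)*(s - 1)*(s + 3)*(s)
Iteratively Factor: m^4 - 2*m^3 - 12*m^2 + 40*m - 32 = (m - 2)*(m^3 - 12*m + 16) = (m - 2)^2*(m^2 + 2*m - 8) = (m - 2)^2*(m + 4)*(m - 2)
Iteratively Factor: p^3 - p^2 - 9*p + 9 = (p - 1)*(p^2 - 9) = (p - 3)*(p - 1)*(p + 3)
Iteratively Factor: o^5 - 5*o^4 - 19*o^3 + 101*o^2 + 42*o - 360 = (o - 3)*(o^4 - 2*o^3 - 25*o^2 + 26*o + 120) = (o - 3)*(o + 4)*(o^3 - 6*o^2 - o + 30) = (o - 5)*(o - 3)*(o + 4)*(o^2 - o - 6) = (o - 5)*(o - 3)^2*(o + 4)*(o + 2)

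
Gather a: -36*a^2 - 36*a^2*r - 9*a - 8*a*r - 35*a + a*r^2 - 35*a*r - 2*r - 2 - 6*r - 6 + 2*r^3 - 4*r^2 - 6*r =a^2*(-36*r - 36) + a*(r^2 - 43*r - 44) + 2*r^3 - 4*r^2 - 14*r - 8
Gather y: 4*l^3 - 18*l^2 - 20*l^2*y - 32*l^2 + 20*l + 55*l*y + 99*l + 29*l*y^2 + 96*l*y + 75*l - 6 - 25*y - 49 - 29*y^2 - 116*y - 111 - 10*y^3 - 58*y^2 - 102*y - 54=4*l^3 - 50*l^2 + 194*l - 10*y^3 + y^2*(29*l - 87) + y*(-20*l^2 + 151*l - 243) - 220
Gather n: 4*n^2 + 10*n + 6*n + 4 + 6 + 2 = 4*n^2 + 16*n + 12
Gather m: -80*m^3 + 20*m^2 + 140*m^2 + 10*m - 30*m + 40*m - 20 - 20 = -80*m^3 + 160*m^2 + 20*m - 40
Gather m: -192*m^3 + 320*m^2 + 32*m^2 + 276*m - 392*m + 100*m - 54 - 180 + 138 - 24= -192*m^3 + 352*m^2 - 16*m - 120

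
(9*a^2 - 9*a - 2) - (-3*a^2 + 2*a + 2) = 12*a^2 - 11*a - 4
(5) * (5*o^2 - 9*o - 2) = 25*o^2 - 45*o - 10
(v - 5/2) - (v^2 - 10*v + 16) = -v^2 + 11*v - 37/2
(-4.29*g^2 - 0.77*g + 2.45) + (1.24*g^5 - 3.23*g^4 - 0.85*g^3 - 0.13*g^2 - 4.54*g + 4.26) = 1.24*g^5 - 3.23*g^4 - 0.85*g^3 - 4.42*g^2 - 5.31*g + 6.71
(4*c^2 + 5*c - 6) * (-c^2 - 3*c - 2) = -4*c^4 - 17*c^3 - 17*c^2 + 8*c + 12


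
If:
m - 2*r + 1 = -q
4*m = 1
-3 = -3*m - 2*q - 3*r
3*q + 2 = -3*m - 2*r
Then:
No Solution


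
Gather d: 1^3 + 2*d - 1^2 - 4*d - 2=-2*d - 2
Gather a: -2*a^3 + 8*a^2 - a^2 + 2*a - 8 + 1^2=-2*a^3 + 7*a^2 + 2*a - 7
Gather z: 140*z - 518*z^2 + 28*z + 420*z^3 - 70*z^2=420*z^3 - 588*z^2 + 168*z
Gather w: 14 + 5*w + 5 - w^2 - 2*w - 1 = -w^2 + 3*w + 18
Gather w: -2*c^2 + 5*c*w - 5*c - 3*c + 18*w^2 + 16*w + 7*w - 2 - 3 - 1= -2*c^2 - 8*c + 18*w^2 + w*(5*c + 23) - 6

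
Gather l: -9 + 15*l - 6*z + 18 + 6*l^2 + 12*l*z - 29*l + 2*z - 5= 6*l^2 + l*(12*z - 14) - 4*z + 4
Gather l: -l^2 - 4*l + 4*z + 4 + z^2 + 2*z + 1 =-l^2 - 4*l + z^2 + 6*z + 5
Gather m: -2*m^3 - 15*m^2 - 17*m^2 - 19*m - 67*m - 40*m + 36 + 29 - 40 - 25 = -2*m^3 - 32*m^2 - 126*m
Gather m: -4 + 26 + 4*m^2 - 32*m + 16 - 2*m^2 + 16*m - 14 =2*m^2 - 16*m + 24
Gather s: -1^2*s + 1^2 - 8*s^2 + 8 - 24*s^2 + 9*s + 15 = -32*s^2 + 8*s + 24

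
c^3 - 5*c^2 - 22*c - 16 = (c - 8)*(c + 1)*(c + 2)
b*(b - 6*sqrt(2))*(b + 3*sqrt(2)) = b^3 - 3*sqrt(2)*b^2 - 36*b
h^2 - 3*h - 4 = (h - 4)*(h + 1)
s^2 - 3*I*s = s*(s - 3*I)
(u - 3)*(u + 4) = u^2 + u - 12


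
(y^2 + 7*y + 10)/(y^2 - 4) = (y + 5)/(y - 2)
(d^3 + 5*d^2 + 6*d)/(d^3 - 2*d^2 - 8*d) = (d + 3)/(d - 4)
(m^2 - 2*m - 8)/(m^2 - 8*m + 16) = (m + 2)/(m - 4)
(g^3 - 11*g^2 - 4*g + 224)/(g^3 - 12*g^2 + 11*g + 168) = (g + 4)/(g + 3)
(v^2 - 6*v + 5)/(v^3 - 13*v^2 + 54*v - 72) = (v^2 - 6*v + 5)/(v^3 - 13*v^2 + 54*v - 72)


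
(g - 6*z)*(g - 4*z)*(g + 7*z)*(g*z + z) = g^4*z - 3*g^3*z^2 + g^3*z - 46*g^2*z^3 - 3*g^2*z^2 + 168*g*z^4 - 46*g*z^3 + 168*z^4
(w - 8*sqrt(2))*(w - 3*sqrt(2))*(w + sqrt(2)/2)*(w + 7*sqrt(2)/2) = w^4 - 7*sqrt(2)*w^3 - 73*w^2/2 + 307*sqrt(2)*w/2 + 168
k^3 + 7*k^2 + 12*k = k*(k + 3)*(k + 4)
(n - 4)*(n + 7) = n^2 + 3*n - 28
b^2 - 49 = (b - 7)*(b + 7)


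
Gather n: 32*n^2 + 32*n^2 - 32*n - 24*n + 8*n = 64*n^2 - 48*n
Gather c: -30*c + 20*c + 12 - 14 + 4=2 - 10*c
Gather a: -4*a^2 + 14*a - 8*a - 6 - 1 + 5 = -4*a^2 + 6*a - 2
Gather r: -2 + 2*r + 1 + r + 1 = 3*r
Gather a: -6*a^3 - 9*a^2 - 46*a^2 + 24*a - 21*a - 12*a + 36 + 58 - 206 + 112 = -6*a^3 - 55*a^2 - 9*a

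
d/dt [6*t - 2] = 6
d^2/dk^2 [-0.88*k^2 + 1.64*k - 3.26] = -1.76000000000000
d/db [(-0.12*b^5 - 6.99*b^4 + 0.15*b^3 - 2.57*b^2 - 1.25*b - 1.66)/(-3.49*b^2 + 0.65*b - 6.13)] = (1.2564*b^6 + 48.4782*b^5 - 10.476*b^4 + 171.5898*b^3 - 8.7915*b^2 + 19.9214*b + 8.7415)/(12.1801*b^4 - 4.537*b^3 + 43.2099*b^2 - 7.969*b + 37.5769)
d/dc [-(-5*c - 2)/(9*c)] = -2/(9*c^2)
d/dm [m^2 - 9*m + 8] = 2*m - 9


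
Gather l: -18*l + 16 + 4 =20 - 18*l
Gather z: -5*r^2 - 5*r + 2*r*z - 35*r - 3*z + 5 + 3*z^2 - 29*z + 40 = -5*r^2 - 40*r + 3*z^2 + z*(2*r - 32) + 45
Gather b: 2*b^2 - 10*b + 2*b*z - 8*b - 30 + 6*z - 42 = 2*b^2 + b*(2*z - 18) + 6*z - 72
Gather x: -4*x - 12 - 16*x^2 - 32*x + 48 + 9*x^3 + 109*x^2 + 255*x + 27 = 9*x^3 + 93*x^2 + 219*x + 63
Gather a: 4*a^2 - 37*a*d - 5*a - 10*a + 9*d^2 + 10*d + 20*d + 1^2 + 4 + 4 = 4*a^2 + a*(-37*d - 15) + 9*d^2 + 30*d + 9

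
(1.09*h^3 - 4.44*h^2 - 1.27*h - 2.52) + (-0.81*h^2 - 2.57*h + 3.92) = 1.09*h^3 - 5.25*h^2 - 3.84*h + 1.4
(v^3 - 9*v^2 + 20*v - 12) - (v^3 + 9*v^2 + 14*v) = -18*v^2 + 6*v - 12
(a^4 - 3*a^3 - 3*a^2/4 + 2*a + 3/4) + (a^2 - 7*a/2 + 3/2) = a^4 - 3*a^3 + a^2/4 - 3*a/2 + 9/4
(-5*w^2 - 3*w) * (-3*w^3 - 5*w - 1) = 15*w^5 + 9*w^4 + 25*w^3 + 20*w^2 + 3*w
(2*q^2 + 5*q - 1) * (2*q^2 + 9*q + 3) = 4*q^4 + 28*q^3 + 49*q^2 + 6*q - 3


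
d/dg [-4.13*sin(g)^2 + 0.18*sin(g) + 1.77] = (0.18 - 8.26*sin(g))*cos(g)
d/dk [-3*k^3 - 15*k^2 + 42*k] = -9*k^2 - 30*k + 42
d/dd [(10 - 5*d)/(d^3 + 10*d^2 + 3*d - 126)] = 10*(d^3 + 2*d^2 - 20*d + 60)/(d^6 + 20*d^5 + 106*d^4 - 192*d^3 - 2511*d^2 - 756*d + 15876)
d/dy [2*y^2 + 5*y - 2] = 4*y + 5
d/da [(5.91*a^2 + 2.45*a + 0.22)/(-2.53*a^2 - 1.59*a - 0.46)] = (-3.1984*a^2 - 4.324*a - 0.7772)/(6.4009*a^4 + 8.0454*a^3 + 4.8557*a^2 + 1.4628*a + 0.2116)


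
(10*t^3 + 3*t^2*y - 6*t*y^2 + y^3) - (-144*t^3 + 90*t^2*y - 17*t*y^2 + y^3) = 154*t^3 - 87*t^2*y + 11*t*y^2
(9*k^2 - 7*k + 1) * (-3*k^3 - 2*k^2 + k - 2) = -27*k^5 + 3*k^4 + 20*k^3 - 27*k^2 + 15*k - 2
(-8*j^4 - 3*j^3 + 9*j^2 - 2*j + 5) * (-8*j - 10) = 64*j^5 + 104*j^4 - 42*j^3 - 74*j^2 - 20*j - 50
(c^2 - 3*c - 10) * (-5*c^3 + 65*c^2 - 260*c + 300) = -5*c^5 + 80*c^4 - 405*c^3 + 430*c^2 + 1700*c - 3000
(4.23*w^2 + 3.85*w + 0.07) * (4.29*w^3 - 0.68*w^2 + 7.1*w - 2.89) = 18.1467*w^5 + 13.6401*w^4 + 27.7153*w^3 + 15.0627*w^2 - 10.6295*w - 0.2023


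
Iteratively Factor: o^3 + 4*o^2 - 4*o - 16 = (o + 2)*(o^2 + 2*o - 8) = (o - 2)*(o + 2)*(o + 4)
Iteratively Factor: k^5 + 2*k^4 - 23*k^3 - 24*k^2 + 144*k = (k)*(k^4 + 2*k^3 - 23*k^2 - 24*k + 144) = k*(k - 3)*(k^3 + 5*k^2 - 8*k - 48) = k*(k - 3)*(k + 4)*(k^2 + k - 12) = k*(k - 3)^2*(k + 4)*(k + 4)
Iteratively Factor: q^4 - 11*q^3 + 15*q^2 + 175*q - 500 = (q - 5)*(q^3 - 6*q^2 - 15*q + 100) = (q - 5)*(q + 4)*(q^2 - 10*q + 25) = (q - 5)^2*(q + 4)*(q - 5)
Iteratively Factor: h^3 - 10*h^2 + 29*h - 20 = (h - 4)*(h^2 - 6*h + 5) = (h - 5)*(h - 4)*(h - 1)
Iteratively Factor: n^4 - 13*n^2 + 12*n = (n)*(n^3 - 13*n + 12) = n*(n - 1)*(n^2 + n - 12) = n*(n - 3)*(n - 1)*(n + 4)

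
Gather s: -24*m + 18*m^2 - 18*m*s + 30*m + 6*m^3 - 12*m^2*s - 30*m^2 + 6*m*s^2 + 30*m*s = 6*m^3 - 12*m^2 + 6*m*s^2 + 6*m + s*(-12*m^2 + 12*m)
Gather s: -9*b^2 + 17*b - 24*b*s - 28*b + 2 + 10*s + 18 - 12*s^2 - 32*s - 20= -9*b^2 - 11*b - 12*s^2 + s*(-24*b - 22)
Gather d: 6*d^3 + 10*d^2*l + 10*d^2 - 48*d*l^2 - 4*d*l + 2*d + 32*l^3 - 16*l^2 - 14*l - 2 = 6*d^3 + d^2*(10*l + 10) + d*(-48*l^2 - 4*l + 2) + 32*l^3 - 16*l^2 - 14*l - 2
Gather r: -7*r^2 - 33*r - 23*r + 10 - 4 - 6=-7*r^2 - 56*r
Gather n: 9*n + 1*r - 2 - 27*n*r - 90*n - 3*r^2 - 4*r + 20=n*(-27*r - 81) - 3*r^2 - 3*r + 18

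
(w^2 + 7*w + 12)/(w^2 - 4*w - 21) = (w + 4)/(w - 7)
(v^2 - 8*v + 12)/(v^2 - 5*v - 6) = (v - 2)/(v + 1)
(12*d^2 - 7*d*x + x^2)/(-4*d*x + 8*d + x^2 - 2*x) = (-3*d + x)/(x - 2)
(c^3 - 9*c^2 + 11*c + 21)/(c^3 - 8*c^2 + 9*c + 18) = (c - 7)/(c - 6)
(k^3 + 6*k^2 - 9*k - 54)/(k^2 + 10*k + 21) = (k^2 + 3*k - 18)/(k + 7)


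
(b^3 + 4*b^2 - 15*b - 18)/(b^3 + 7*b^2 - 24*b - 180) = (b^2 - 2*b - 3)/(b^2 + b - 30)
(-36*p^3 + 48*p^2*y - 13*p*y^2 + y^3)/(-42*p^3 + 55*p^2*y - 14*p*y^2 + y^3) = (-6*p + y)/(-7*p + y)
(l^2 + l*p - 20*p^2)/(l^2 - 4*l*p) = (l + 5*p)/l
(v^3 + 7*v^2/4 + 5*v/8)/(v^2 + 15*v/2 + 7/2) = v*(4*v + 5)/(4*(v + 7))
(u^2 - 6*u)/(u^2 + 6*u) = (u - 6)/(u + 6)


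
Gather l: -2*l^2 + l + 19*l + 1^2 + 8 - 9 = -2*l^2 + 20*l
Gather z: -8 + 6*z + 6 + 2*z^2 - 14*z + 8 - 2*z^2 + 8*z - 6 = 0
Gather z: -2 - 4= -6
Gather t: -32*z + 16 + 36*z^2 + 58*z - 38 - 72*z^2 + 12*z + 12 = -36*z^2 + 38*z - 10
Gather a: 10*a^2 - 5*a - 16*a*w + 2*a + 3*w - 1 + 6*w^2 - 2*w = 10*a^2 + a*(-16*w - 3) + 6*w^2 + w - 1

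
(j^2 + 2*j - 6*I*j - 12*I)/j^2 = (j^2 + j*(2 - 6*I) - 12*I)/j^2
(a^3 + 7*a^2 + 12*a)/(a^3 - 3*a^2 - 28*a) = (a + 3)/(a - 7)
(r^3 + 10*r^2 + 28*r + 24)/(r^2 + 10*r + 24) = (r^2 + 4*r + 4)/(r + 4)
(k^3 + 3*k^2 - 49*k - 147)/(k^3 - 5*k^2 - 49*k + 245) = (k + 3)/(k - 5)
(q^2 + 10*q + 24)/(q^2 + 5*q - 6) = (q + 4)/(q - 1)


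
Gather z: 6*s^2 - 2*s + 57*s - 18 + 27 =6*s^2 + 55*s + 9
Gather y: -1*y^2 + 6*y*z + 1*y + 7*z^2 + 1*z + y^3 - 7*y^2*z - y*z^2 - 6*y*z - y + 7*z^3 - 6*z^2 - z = y^3 + y^2*(-7*z - 1) - y*z^2 + 7*z^3 + z^2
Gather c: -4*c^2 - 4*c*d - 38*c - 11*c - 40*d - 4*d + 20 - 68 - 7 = -4*c^2 + c*(-4*d - 49) - 44*d - 55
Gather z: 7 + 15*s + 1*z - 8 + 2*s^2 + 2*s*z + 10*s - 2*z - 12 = 2*s^2 + 25*s + z*(2*s - 1) - 13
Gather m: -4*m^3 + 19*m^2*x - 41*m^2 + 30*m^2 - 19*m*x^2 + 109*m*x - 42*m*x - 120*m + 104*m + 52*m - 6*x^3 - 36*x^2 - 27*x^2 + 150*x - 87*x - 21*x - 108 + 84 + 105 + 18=-4*m^3 + m^2*(19*x - 11) + m*(-19*x^2 + 67*x + 36) - 6*x^3 - 63*x^2 + 42*x + 99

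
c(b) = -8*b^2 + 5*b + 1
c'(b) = 5 - 16*b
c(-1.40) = -21.68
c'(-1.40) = 27.40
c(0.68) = 0.70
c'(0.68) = -5.88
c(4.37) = -129.93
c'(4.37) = -64.92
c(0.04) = 1.19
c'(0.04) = 4.36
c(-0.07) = 0.61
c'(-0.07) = 6.12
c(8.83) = -578.60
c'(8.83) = -136.28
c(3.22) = -65.85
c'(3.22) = -46.52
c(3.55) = -82.07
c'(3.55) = -51.80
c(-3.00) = -86.00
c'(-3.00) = 53.00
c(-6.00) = -317.00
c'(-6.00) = 101.00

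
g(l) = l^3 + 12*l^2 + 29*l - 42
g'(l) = 3*l^2 + 24*l + 29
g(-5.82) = -1.45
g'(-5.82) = -9.06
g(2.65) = 137.73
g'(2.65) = 113.67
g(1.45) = 28.33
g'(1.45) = 70.11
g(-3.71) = -35.49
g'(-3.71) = -18.75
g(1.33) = 20.15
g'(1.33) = 66.23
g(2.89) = 166.17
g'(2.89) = 123.42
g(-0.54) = -54.32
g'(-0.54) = 16.91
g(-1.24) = -61.42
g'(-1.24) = 3.85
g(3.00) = 180.00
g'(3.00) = 128.00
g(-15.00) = -1152.00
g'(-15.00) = 344.00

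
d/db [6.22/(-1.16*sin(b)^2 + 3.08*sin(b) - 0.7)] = (14.4304*sin(b) - 19.1576)*cos(b)/(1.16*sin(b)^2 - 3.08*sin(b) + 0.7)^2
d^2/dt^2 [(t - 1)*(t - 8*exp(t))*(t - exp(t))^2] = -10*t^3*exp(t) + 68*t^2*exp(2*t) - 50*t^2*exp(t) + 12*t^2 - 72*t*exp(3*t) + 68*t*exp(2*t) - 20*t*exp(t) - 6*t + 24*exp(3*t) - 34*exp(2*t) + 20*exp(t)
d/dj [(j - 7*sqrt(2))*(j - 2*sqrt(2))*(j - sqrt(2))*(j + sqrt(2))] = 4*j^3 - 27*sqrt(2)*j^2 + 52*j + 18*sqrt(2)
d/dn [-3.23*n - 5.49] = -3.23000000000000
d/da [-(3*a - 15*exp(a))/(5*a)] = 3*(a - 1)*exp(a)/a^2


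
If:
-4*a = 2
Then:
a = -1/2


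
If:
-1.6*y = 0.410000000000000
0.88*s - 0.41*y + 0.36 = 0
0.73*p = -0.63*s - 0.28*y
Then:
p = 0.55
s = -0.53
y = -0.26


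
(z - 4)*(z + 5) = z^2 + z - 20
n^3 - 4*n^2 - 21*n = n*(n - 7)*(n + 3)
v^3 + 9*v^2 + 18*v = v*(v + 3)*(v + 6)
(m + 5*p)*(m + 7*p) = m^2 + 12*m*p + 35*p^2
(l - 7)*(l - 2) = l^2 - 9*l + 14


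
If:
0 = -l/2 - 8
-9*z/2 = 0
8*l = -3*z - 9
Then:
No Solution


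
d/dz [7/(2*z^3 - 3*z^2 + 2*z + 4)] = 14*(-3*z^2 + 3*z - 1)/(2*z^3 - 3*z^2 + 2*z + 4)^2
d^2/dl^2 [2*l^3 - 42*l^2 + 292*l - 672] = 12*l - 84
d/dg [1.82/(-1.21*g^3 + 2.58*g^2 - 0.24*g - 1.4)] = (6.6066*g^2 - 9.3912*g + 0.4368)/(1.21*g^3 - 2.58*g^2 + 0.24*g + 1.4)^2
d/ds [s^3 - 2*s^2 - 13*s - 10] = 3*s^2 - 4*s - 13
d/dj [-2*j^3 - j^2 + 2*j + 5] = -6*j^2 - 2*j + 2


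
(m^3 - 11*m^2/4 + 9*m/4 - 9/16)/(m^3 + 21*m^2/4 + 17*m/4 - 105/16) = (4*m^2 - 8*m + 3)/(4*m^2 + 24*m + 35)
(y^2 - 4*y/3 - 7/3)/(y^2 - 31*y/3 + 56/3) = (y + 1)/(y - 8)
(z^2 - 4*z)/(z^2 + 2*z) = (z - 4)/(z + 2)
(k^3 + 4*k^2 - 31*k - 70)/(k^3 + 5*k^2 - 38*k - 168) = (k^2 - 3*k - 10)/(k^2 - 2*k - 24)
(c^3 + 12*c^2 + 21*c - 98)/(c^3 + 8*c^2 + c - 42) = (c + 7)/(c + 3)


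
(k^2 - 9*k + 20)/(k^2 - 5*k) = (k - 4)/k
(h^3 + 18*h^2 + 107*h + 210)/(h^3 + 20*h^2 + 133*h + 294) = (h + 5)/(h + 7)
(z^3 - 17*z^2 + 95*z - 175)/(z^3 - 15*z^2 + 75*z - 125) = (z - 7)/(z - 5)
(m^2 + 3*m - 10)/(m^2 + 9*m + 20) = (m - 2)/(m + 4)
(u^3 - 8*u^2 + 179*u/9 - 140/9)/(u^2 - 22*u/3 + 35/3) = (3*u^2 - 17*u + 20)/(3*(u - 5))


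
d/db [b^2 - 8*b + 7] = 2*b - 8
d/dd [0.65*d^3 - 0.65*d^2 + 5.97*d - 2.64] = 1.95*d^2 - 1.3*d + 5.97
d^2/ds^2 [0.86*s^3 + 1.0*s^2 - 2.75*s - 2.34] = 5.16*s + 2.0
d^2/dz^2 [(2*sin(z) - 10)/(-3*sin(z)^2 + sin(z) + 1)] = 2*(-9*sin(z)^5 + 177*sin(z)^4 - 45*sin(z)^3 - 204*sin(z)^2 + 102*sin(z) - 42)/(-3*sin(z)^2 + sin(z) + 1)^3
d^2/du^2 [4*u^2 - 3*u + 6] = 8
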